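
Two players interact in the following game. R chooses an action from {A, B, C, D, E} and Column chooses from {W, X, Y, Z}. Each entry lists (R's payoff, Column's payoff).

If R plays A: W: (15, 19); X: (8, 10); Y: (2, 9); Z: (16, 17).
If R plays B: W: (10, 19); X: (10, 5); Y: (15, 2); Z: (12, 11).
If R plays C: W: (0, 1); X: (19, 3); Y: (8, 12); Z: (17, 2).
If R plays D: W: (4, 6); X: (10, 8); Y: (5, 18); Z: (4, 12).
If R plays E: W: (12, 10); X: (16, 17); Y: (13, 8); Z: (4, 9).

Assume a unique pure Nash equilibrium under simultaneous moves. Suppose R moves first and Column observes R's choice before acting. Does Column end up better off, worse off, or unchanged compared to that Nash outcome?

Column best-responds to each possible R move:
- A: Column compares 19, 10, 9, 17 and picks W; R would get 15.
- B: Column compares 19, 5, 2, 11 and picks W; R would get 10.
- C: Column compares 1, 3, 12, 2 and picks Y; R would get 8.
- D: Column compares 6, 8, 18, 12 and picks Y; R would get 5.
- E: Column compares 10, 17, 8, 9 and picks X; R would get 16.
R's induced payoffs are 15, 10, 8, 5, 16, so R commits to E. Subgame-perfect outcome: (E, X) with payoffs (16, 17).
Now find the simultaneous Nash equilibrium.
R's best replies: W→A; X→C; Y→B; Z→C.
Column's best replies: A→W; B→W; C→Y; D→Y; E→X.
The unique mutual best reply is (A, W), giving (15, 19).
Column earns 17 sequentially versus 19 at the Nash outcome: worse off.

worse off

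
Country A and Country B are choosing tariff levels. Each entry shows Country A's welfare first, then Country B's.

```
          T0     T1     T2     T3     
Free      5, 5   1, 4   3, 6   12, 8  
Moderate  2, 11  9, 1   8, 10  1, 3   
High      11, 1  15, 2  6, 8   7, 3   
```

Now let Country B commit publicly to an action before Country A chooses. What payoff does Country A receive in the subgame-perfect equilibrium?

Country A best-responds to each possible Country B move:
- T0: Country A compares 5, 2, 11 and picks High; Country B would get 1.
- T1: Country A compares 1, 9, 15 and picks High; Country B would get 2.
- T2: Country A compares 3, 8, 6 and picks Moderate; Country B would get 10.
- T3: Country A compares 12, 1, 7 and picks Free; Country B would get 8.
Maximizing over 1, 2, 10, 8, Country B chooses T2. Subgame-perfect outcome: (Moderate, T2) with payoffs (8, 10).

8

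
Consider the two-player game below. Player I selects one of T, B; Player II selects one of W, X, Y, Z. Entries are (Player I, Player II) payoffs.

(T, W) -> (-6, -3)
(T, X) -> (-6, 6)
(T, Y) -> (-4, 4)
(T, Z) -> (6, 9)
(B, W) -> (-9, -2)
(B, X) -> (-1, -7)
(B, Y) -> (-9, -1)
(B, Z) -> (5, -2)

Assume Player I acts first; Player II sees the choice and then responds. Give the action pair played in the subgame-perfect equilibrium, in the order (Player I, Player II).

(T, Z)

Solve by backward induction (Player I leads).
- T: BR = Z, leader payoff 6.
- B: BR = Y, leader payoff -9.
Maximizing over 6, -9, Player I chooses T. Subgame-perfect outcome: (T, Z) with payoffs (6, 9).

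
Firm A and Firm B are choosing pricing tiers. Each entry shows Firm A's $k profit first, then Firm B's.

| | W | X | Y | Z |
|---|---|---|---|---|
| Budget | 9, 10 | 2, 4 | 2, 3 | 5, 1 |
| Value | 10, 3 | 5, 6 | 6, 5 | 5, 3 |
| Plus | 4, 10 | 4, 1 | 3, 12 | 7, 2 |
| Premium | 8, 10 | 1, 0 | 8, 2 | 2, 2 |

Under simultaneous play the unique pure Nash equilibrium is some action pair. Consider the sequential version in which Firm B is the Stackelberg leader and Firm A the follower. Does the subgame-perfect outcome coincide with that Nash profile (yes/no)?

yes

Backward induction with Firm B moving first.
- W: BR = Value, leader payoff 3.
- X: BR = Value, leader payoff 6.
- Y: BR = Premium, leader payoff 2.
- Z: BR = Plus, leader payoff 2.
Firm B's induced payoffs are 3, 6, 2, 2, so Firm B commits to X. Subgame-perfect outcome: (Value, X) with payoffs (5, 6).
For the simultaneous game, intersect best replies.
Firm A's best replies: W→Value; X→Value; Y→Premium; Z→Plus.
Firm B's best replies: Budget→W; Value→X; Plus→Y; Premium→W.
The unique mutual best reply is (Value, X), giving (5, 6).
Sequential outcome (Value, X) coincides with the Nash profile (Value, X).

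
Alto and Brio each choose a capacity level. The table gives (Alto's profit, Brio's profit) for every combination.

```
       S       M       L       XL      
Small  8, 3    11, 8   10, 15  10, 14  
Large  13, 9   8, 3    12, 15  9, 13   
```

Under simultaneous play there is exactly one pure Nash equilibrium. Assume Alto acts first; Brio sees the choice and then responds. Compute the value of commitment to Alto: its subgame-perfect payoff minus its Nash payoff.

Solve by backward induction (Alto leads).
- Small: BR = L, leader payoff 10.
- Large: BR = L, leader payoff 12.
Alto's induced payoffs are 10, 12, so Alto commits to Large. Subgame-perfect outcome: (Large, L) with payoffs (12, 15).
For the simultaneous game, intersect best replies.
Alto's best replies: S→Large; M→Small; L→Large; XL→Small.
Brio's best replies: Small→L; Large→L.
Only (Large, L) has each player best-responding; Nash payoffs (12, 15).
Alto's commitment gain: 12 − 12 = 0.

0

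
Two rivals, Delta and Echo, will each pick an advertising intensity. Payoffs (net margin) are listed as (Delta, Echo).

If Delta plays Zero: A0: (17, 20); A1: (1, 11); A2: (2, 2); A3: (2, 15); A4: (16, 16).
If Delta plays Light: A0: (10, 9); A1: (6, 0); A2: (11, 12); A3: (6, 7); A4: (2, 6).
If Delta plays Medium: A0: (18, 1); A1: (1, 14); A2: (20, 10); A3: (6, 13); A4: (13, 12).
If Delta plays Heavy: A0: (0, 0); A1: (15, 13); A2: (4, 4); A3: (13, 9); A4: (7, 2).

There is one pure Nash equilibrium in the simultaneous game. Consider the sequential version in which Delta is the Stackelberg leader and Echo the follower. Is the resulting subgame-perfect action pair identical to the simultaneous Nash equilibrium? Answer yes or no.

Work backward from Echo's decision.
- Zero: Echo compares 20, 11, 2, 15, 16 and picks A0; Delta would get 17.
- Light: Echo compares 9, 0, 12, 7, 6 and picks A2; Delta would get 11.
- Medium: Echo compares 1, 14, 10, 13, 12 and picks A1; Delta would get 1.
- Heavy: Echo compares 0, 13, 4, 9, 2 and picks A1; Delta would get 15.
Among 17, 11, 1, 15, the best is 17 at Zero. Subgame-perfect outcome: (Zero, A0) with payoffs (17, 20).
For the simultaneous game, intersect best replies.
Delta's best replies: A0→Medium; A1→Heavy; A2→Medium; A3→Heavy; A4→Zero.
Echo's best replies: Zero→A0; Light→A2; Medium→A1; Heavy→A1.
The unique mutual best reply is (Heavy, A1), giving (15, 13).
Sequential outcome (Zero, A0) differs from the Nash profile (Heavy, A1).

no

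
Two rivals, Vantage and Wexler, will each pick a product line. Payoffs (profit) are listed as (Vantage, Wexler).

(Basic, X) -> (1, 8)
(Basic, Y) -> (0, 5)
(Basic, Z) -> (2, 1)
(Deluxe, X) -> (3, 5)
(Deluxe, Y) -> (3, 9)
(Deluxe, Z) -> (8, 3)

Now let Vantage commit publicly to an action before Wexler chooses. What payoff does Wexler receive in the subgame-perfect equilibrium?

9

Work backward from Wexler's decision.
- Basic: Wexler compares 8, 5, 1 and picks X; Vantage would get 1.
- Deluxe: Wexler compares 5, 9, 3 and picks Y; Vantage would get 3.
Among 1, 3, the best is 3 at Deluxe. Subgame-perfect outcome: (Deluxe, Y) with payoffs (3, 9).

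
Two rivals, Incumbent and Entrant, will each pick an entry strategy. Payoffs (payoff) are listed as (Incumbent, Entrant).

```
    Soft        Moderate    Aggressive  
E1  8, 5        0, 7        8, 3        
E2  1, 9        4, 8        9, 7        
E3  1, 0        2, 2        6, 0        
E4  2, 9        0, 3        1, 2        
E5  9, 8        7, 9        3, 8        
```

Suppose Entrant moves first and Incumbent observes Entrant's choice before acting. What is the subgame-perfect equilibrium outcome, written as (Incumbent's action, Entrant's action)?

(E5, Moderate)

Incumbent best-responds to each possible Entrant move:
- Soft: Incumbent compares 8, 1, 1, 2, 9 and picks E5; Entrant would get 8.
- Moderate: Incumbent compares 0, 4, 2, 0, 7 and picks E5; Entrant would get 9.
- Aggressive: Incumbent compares 8, 9, 6, 1, 3 and picks E2; Entrant would get 7.
Among 8, 9, 7, the best is 9 at Moderate. Subgame-perfect outcome: (E5, Moderate) with payoffs (7, 9).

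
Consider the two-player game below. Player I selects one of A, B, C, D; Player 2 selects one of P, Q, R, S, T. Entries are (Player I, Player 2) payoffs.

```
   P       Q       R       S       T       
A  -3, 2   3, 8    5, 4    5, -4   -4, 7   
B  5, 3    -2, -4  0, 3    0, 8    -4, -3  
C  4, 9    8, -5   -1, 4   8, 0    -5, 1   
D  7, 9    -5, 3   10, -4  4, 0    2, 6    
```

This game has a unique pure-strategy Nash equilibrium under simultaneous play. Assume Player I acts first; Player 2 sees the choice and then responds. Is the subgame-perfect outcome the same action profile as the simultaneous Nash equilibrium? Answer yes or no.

Backward induction with Player I moving first.
- A: BR = Q, leader payoff 3.
- B: BR = S, leader payoff 0.
- C: BR = P, leader payoff 4.
- D: BR = P, leader payoff 7.
Player I's induced payoffs are 3, 0, 4, 7, so Player I commits to D. Subgame-perfect outcome: (D, P) with payoffs (7, 9).
For the simultaneous game, intersect best replies.
Player I's best replies: P→D; Q→C; R→D; S→C; T→D.
Player 2's best replies: A→Q; B→S; C→P; D→P.
The unique mutual best reply is (D, P), giving (7, 9).
Sequential outcome (D, P) coincides with the Nash profile (D, P).

yes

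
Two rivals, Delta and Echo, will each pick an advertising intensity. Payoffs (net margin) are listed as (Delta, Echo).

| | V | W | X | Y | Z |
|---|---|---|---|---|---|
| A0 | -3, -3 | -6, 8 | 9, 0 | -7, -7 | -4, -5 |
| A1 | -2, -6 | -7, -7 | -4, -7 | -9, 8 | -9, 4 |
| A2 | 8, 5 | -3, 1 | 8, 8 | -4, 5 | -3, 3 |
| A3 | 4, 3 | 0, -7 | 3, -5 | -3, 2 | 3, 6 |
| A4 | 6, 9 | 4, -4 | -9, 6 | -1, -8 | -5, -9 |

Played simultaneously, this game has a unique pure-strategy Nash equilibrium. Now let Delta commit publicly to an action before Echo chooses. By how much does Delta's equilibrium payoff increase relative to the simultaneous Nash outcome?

Echo best-responds to each possible Delta move:
- A0: Echo compares -3, 8, 0, -7, -5 and picks W; Delta would get -6.
- A1: Echo compares -6, -7, -7, 8, 4 and picks Y; Delta would get -9.
- A2: Echo compares 5, 1, 8, 5, 3 and picks X; Delta would get 8.
- A3: Echo compares 3, -7, -5, 2, 6 and picks Z; Delta would get 3.
- A4: Echo compares 9, -4, 6, -8, -9 and picks V; Delta would get 6.
Among -6, -9, 8, 3, 6, the best is 8 at A2. Subgame-perfect outcome: (A2, X) with payoffs (8, 8).
For the simultaneous game, intersect best replies.
Delta's best replies: V→A2; W→A4; X→A0; Y→A4; Z→A3.
Echo's best replies: A0→W; A1→Y; A2→X; A3→Z; A4→V.
Only (A3, Z) has each player best-responding; Nash payoffs (3, 6).
Delta's commitment gain: 8 − 3 = 5.

5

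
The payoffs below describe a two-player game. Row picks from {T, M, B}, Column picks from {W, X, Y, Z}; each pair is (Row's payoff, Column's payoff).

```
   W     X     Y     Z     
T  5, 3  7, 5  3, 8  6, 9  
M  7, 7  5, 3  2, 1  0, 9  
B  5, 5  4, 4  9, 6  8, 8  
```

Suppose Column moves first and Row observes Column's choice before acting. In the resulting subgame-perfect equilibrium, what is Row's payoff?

8

Solve by backward induction (Column leads).
- W: BR = M, leader payoff 7.
- X: BR = T, leader payoff 5.
- Y: BR = B, leader payoff 6.
- Z: BR = B, leader payoff 8.
Maximizing over 7, 5, 6, 8, Column chooses Z. Subgame-perfect outcome: (B, Z) with payoffs (8, 8).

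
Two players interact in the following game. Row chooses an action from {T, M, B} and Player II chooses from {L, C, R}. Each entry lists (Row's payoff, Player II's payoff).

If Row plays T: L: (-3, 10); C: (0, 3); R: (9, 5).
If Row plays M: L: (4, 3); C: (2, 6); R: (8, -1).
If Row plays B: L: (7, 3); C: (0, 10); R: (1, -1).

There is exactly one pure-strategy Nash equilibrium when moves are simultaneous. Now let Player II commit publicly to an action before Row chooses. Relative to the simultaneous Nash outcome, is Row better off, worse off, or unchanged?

unchanged

Backward induction with Player II moving first.
- L → Row plays B (best of -3, 4, 7); Player II gets 3.
- C → Row plays M (best of 0, 2, 0); Player II gets 6.
- R → Row plays T (best of 9, 8, 1); Player II gets 5.
Player II's induced payoffs are 3, 6, 5, so Player II commits to C. Subgame-perfect outcome: (M, C) with payoffs (2, 6).
For the simultaneous game, intersect best replies.
Row's best replies: L→B; C→M; R→T.
Player II's best replies: T→L; M→C; B→C.
Only (M, C) has each player best-responding; Nash payoffs (2, 6).
Row earns 2 sequentially versus 2 at the Nash outcome: unchanged.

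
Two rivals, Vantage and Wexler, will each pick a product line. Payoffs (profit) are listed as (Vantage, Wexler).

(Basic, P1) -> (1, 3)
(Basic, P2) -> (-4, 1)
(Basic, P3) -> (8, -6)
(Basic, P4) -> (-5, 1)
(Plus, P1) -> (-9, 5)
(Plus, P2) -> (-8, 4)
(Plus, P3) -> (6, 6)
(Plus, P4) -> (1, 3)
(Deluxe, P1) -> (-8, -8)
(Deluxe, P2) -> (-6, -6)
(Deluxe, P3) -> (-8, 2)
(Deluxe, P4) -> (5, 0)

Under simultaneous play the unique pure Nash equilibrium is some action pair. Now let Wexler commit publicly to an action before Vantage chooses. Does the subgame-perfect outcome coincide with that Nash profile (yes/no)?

yes

Vantage best-responds to each possible Wexler move:
- P1: BR = Basic, leader payoff 3.
- P2: BR = Basic, leader payoff 1.
- P3: BR = Basic, leader payoff -6.
- P4: BR = Deluxe, leader payoff 0.
Among 3, 1, -6, 0, the best is 3 at P1. Subgame-perfect outcome: (Basic, P1) with payoffs (1, 3).
Under simultaneous play:
Vantage's best replies: P1→Basic; P2→Basic; P3→Basic; P4→Deluxe.
Wexler's best replies: Basic→P1; Plus→P3; Deluxe→P3.
Only (Basic, P1) has each player best-responding; Nash payoffs (1, 3).
Sequential outcome (Basic, P1) coincides with the Nash profile (Basic, P1).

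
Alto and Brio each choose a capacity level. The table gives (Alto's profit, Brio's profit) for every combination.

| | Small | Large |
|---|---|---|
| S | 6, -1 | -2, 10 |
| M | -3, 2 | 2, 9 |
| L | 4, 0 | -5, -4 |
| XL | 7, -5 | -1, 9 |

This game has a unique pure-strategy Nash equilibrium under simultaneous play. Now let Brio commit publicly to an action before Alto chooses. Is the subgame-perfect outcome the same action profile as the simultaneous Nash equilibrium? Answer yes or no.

yes

Backward induction with Brio moving first.
- Small → Alto plays XL (best of 6, -3, 4, 7); Brio gets -5.
- Large → Alto plays M (best of -2, 2, -5, -1); Brio gets 9.
Among -5, 9, the best is 9 at Large. Subgame-perfect outcome: (M, Large) with payoffs (2, 9).
Now find the simultaneous Nash equilibrium.
Alto's best replies: Small→XL; Large→M.
Brio's best replies: S→Large; M→Large; L→Small; XL→Large.
The unique mutual best reply is (M, Large), giving (2, 9).
Sequential outcome (M, Large) coincides with the Nash profile (M, Large).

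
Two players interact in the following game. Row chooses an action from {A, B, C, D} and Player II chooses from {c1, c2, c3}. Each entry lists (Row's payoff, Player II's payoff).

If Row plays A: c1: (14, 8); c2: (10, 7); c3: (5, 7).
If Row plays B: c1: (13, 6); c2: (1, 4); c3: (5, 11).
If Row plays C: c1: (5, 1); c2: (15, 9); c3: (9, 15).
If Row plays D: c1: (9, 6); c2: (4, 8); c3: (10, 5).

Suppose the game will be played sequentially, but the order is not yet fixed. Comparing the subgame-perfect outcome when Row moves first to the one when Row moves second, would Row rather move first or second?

second

If Row leads: Player II's best replies are A→c1, B→c3, C→c3, D→c2; Row's induced payoffs 14, 5, 9, 4; outcome (A, c1), payoffs (14, 8).
If Player II leads: Row's best replies are c1→A, c2→C, c3→D; Player II's induced payoffs 8, 9, 5; outcome (C, c2), payoffs (15, 9).
Row gets 14 moving first and 15 moving second, so Row prefers to move second.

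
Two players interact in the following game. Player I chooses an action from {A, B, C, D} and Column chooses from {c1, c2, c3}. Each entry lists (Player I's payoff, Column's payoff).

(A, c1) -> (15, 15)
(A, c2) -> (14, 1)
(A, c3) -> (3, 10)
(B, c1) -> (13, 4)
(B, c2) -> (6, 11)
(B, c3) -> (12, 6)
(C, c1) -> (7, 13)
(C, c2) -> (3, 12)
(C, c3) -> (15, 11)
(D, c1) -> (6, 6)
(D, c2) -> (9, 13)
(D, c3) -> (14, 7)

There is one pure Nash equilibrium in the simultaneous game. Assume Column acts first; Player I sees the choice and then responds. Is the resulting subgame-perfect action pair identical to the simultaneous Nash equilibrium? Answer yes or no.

yes

Solve by backward induction (Column leads).
- c1 → Player I plays A (best of 15, 13, 7, 6); Column gets 15.
- c2 → Player I plays A (best of 14, 6, 3, 9); Column gets 1.
- c3 → Player I plays C (best of 3, 12, 15, 14); Column gets 11.
Column's induced payoffs are 15, 1, 11, so Column commits to c1. Subgame-perfect outcome: (A, c1) with payoffs (15, 15).
Now find the simultaneous Nash equilibrium.
Player I's best replies: c1→A; c2→A; c3→C.
Column's best replies: A→c1; B→c2; C→c1; D→c2.
Only (A, c1) has each player best-responding; Nash payoffs (15, 15).
Sequential outcome (A, c1) coincides with the Nash profile (A, c1).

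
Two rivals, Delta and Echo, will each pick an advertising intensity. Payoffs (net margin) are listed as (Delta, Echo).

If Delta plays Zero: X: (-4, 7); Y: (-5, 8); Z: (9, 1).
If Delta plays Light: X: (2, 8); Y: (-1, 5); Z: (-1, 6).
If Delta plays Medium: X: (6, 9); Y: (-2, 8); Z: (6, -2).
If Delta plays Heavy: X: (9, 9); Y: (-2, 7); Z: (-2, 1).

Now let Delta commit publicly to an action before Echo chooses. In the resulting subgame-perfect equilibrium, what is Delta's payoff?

Backward induction with Delta moving first.
- Zero: BR = Y, leader payoff -5.
- Light: BR = X, leader payoff 2.
- Medium: BR = X, leader payoff 6.
- Heavy: BR = X, leader payoff 9.
Among -5, 2, 6, 9, the best is 9 at Heavy. Subgame-perfect outcome: (Heavy, X) with payoffs (9, 9).

9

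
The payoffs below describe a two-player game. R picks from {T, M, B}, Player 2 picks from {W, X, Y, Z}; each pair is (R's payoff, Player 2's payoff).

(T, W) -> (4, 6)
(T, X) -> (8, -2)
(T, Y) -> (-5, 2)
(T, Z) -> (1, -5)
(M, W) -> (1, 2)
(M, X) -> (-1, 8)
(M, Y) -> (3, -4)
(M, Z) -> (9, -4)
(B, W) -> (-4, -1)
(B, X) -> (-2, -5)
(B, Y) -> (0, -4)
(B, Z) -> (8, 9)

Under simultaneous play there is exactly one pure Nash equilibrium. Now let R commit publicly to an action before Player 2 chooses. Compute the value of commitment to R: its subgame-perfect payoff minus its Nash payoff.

Solve by backward induction (R leads).
- T: Player 2 compares 6, -2, 2, -5 and picks W; R would get 4.
- M: Player 2 compares 2, 8, -4, -4 and picks X; R would get -1.
- B: Player 2 compares -1, -5, -4, 9 and picks Z; R would get 8.
R's induced payoffs are 4, -1, 8, so R commits to B. Subgame-perfect outcome: (B, Z) with payoffs (8, 9).
For the simultaneous game, intersect best replies.
R's best replies: W→T; X→T; Y→M; Z→M.
Player 2's best replies: T→W; M→X; B→Z.
The unique mutual best reply is (T, W), giving (4, 6).
R's commitment gain: 8 − 4 = 4.

4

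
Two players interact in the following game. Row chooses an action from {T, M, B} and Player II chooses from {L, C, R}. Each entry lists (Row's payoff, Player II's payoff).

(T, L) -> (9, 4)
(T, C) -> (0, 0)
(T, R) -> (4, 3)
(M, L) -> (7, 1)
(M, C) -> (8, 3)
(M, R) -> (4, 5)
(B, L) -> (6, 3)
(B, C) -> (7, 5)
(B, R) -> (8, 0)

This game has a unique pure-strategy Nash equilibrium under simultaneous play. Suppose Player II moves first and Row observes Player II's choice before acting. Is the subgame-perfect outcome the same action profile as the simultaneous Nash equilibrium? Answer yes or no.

yes

Backward induction with Player II moving first.
- L: BR = T, leader payoff 4.
- C: BR = M, leader payoff 3.
- R: BR = B, leader payoff 0.
Among 4, 3, 0, the best is 4 at L. Subgame-perfect outcome: (T, L) with payoffs (9, 4).
Under simultaneous play:
Row's best replies: L→T; C→M; R→B.
Player II's best replies: T→L; M→R; B→C.
The unique mutual best reply is (T, L), giving (9, 4).
Sequential outcome (T, L) coincides with the Nash profile (T, L).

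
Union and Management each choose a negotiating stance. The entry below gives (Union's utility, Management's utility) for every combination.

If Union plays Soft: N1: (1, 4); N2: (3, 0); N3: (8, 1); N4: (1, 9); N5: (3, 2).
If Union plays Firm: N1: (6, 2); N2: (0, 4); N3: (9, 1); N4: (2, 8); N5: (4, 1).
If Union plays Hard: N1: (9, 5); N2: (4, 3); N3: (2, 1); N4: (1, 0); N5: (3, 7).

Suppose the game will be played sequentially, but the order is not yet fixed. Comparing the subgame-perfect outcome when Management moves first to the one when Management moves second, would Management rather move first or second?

If Union leads: Management's best replies are Soft→N4, Firm→N4, Hard→N5; Union's induced payoffs 1, 2, 3; outcome (Hard, N5), payoffs (3, 7).
If Management leads: Union's best replies are N1→Hard, N2→Hard, N3→Firm, N4→Firm, N5→Firm; Management's induced payoffs 5, 3, 1, 8, 1; outcome (Firm, N4), payoffs (2, 8).
Management gets 8 moving first and 7 moving second, so Management prefers to move first.

first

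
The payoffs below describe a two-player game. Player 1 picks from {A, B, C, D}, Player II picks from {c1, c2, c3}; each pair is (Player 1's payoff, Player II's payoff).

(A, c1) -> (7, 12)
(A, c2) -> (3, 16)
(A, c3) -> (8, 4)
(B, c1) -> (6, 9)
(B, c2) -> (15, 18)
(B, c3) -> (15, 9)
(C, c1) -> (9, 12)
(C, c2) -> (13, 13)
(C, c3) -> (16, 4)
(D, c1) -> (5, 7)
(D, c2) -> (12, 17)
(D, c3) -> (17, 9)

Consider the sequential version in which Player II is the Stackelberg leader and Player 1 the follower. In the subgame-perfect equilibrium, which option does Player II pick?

Solve by backward induction (Player II leads).
- c1: Player 1 compares 7, 6, 9, 5 and picks C; Player II would get 12.
- c2: Player 1 compares 3, 15, 13, 12 and picks B; Player II would get 18.
- c3: Player 1 compares 8, 15, 16, 17 and picks D; Player II would get 9.
Among 12, 18, 9, the best is 18 at c2. Subgame-perfect outcome: (B, c2) with payoffs (15, 18).

c2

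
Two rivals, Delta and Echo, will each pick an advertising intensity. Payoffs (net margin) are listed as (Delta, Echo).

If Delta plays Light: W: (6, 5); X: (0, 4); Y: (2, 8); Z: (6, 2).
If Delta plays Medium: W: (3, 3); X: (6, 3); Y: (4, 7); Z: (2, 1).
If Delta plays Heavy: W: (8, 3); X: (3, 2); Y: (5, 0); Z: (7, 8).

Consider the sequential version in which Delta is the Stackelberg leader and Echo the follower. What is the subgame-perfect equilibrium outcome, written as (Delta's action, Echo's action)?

(Heavy, Z)

Solve by backward induction (Delta leads).
- Light: Echo compares 5, 4, 8, 2 and picks Y; Delta would get 2.
- Medium: Echo compares 3, 3, 7, 1 and picks Y; Delta would get 4.
- Heavy: Echo compares 3, 2, 0, 8 and picks Z; Delta would get 7.
Among 2, 4, 7, the best is 7 at Heavy. Subgame-perfect outcome: (Heavy, Z) with payoffs (7, 8).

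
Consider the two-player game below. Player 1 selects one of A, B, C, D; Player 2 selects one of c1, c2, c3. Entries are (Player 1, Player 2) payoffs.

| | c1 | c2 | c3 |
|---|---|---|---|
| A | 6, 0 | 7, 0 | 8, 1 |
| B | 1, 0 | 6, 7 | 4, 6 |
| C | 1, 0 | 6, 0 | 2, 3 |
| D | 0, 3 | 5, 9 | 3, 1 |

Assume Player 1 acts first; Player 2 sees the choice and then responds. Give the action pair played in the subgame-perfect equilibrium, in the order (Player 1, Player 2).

Solve by backward induction (Player 1 leads).
- A: BR = c3, leader payoff 8.
- B: BR = c2, leader payoff 6.
- C: BR = c3, leader payoff 2.
- D: BR = c2, leader payoff 5.
Maximizing over 8, 6, 2, 5, Player 1 chooses A. Subgame-perfect outcome: (A, c3) with payoffs (8, 1).

(A, c3)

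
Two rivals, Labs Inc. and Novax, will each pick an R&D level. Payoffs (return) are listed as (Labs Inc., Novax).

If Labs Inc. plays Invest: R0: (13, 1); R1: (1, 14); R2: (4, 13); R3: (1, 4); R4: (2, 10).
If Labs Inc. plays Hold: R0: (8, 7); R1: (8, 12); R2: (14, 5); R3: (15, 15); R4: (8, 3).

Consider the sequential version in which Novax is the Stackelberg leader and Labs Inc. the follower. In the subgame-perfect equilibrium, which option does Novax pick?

Backward induction with Novax moving first.
- R0: Labs Inc. compares 13, 8 and picks Invest; Novax would get 1.
- R1: Labs Inc. compares 1, 8 and picks Hold; Novax would get 12.
- R2: Labs Inc. compares 4, 14 and picks Hold; Novax would get 5.
- R3: Labs Inc. compares 1, 15 and picks Hold; Novax would get 15.
- R4: Labs Inc. compares 2, 8 and picks Hold; Novax would get 3.
Novax's induced payoffs are 1, 12, 5, 15, 3, so Novax commits to R3. Subgame-perfect outcome: (Hold, R3) with payoffs (15, 15).

R3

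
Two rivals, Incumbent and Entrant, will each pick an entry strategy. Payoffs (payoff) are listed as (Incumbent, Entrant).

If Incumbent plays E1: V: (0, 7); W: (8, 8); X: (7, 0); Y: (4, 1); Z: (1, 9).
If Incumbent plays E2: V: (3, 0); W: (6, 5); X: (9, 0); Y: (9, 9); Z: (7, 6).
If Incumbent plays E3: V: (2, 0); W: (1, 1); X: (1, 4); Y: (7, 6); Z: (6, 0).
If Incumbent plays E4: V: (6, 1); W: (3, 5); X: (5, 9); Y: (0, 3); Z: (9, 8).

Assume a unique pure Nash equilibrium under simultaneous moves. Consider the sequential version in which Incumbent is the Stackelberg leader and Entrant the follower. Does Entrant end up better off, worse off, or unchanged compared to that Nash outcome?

Backward induction with Incumbent moving first.
- E1: BR = Z, leader payoff 1.
- E2: BR = Y, leader payoff 9.
- E3: BR = Y, leader payoff 7.
- E4: BR = X, leader payoff 5.
Incumbent's induced payoffs are 1, 9, 7, 5, so Incumbent commits to E2. Subgame-perfect outcome: (E2, Y) with payoffs (9, 9).
Now find the simultaneous Nash equilibrium.
Incumbent's best replies: V→E4; W→E1; X→E2; Y→E2; Z→E4.
Entrant's best replies: E1→Z; E2→Y; E3→Y; E4→X.
The unique mutual best reply is (E2, Y), giving (9, 9).
Entrant earns 9 sequentially versus 9 at the Nash outcome: unchanged.

unchanged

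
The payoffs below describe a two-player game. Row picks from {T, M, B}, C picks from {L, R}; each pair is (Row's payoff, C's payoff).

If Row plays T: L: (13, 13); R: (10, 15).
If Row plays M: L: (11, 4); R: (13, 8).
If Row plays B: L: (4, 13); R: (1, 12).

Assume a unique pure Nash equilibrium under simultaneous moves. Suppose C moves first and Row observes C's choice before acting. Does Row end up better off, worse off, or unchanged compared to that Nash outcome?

Work backward from Row's decision.
- L: BR = T, leader payoff 13.
- R: BR = M, leader payoff 8.
C's induced payoffs are 13, 8, so C commits to L. Subgame-perfect outcome: (T, L) with payoffs (13, 13).
Now find the simultaneous Nash equilibrium.
Row's best replies: L→T; R→M.
C's best replies: T→R; M→R; B→L.
Only (M, R) has each player best-responding; Nash payoffs (13, 8).
Row earns 13 sequentially versus 13 at the Nash outcome: unchanged.

unchanged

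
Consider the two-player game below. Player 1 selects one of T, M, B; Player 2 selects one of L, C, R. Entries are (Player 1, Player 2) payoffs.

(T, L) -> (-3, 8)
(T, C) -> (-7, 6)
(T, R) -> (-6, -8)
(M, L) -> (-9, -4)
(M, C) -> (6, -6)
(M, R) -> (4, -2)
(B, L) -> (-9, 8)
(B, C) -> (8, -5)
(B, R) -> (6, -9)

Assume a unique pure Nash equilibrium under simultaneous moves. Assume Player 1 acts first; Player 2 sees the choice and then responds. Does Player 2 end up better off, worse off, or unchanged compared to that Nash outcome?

worse off

Work backward from Player 2's decision.
- T: Player 2 compares 8, 6, -8 and picks L; Player 1 would get -3.
- M: Player 2 compares -4, -6, -2 and picks R; Player 1 would get 4.
- B: Player 2 compares 8, -5, -9 and picks L; Player 1 would get -9.
Maximizing over -3, 4, -9, Player 1 chooses M. Subgame-perfect outcome: (M, R) with payoffs (4, -2).
For the simultaneous game, intersect best replies.
Player 1's best replies: L→T; C→B; R→B.
Player 2's best replies: T→L; M→R; B→L.
Only (T, L) has each player best-responding; Nash payoffs (-3, 8).
Player 2 earns -2 sequentially versus 8 at the Nash outcome: worse off.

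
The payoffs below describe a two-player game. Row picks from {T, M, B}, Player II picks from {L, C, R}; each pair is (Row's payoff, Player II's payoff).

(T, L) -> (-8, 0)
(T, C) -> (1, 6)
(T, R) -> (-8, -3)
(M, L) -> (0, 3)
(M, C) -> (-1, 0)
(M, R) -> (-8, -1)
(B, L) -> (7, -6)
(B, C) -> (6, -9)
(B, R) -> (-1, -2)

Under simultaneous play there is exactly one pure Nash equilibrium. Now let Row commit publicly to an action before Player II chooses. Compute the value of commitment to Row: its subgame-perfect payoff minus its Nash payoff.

Player II best-responds to each possible Row move:
- T → Player II plays C (best of 0, 6, -3); Row gets 1.
- M → Player II plays L (best of 3, 0, -1); Row gets 0.
- B → Player II plays R (best of -6, -9, -2); Row gets -1.
Maximizing over 1, 0, -1, Row chooses T. Subgame-perfect outcome: (T, C) with payoffs (1, 6).
For the simultaneous game, intersect best replies.
Row's best replies: L→B; C→B; R→B.
Player II's best replies: T→C; M→L; B→R.
Only (B, R) has each player best-responding; Nash payoffs (-1, -2).
Row's commitment gain: 1 − -1 = 2.

2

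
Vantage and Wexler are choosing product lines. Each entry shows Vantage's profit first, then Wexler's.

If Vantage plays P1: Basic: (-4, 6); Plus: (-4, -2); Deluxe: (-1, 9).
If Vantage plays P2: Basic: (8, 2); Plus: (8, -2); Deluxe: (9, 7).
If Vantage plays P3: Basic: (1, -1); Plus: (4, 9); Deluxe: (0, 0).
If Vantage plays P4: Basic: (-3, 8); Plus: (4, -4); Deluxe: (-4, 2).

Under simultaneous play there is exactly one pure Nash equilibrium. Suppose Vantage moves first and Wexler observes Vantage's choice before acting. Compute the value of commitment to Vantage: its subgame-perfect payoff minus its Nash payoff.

0

Work backward from Wexler's decision.
- P1: Wexler compares 6, -2, 9 and picks Deluxe; Vantage would get -1.
- P2: Wexler compares 2, -2, 7 and picks Deluxe; Vantage would get 9.
- P3: Wexler compares -1, 9, 0 and picks Plus; Vantage would get 4.
- P4: Wexler compares 8, -4, 2 and picks Basic; Vantage would get -3.
Maximizing over -1, 9, 4, -3, Vantage chooses P2. Subgame-perfect outcome: (P2, Deluxe) with payoffs (9, 7).
Under simultaneous play:
Vantage's best replies: Basic→P2; Plus→P2; Deluxe→P2.
Wexler's best replies: P1→Deluxe; P2→Deluxe; P3→Plus; P4→Basic.
Only (P2, Deluxe) has each player best-responding; Nash payoffs (9, 7).
Vantage's commitment gain: 9 − 9 = 0.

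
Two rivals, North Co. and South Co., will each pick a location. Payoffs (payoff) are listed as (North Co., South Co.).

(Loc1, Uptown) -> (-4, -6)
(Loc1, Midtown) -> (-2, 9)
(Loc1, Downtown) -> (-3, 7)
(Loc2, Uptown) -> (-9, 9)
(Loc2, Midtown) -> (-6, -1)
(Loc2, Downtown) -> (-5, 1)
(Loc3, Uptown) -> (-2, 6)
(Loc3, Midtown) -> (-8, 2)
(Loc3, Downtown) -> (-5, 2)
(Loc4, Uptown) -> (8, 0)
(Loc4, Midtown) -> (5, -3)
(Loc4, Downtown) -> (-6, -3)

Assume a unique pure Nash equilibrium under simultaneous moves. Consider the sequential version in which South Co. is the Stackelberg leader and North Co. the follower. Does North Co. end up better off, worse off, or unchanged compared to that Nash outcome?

worse off

Solve by backward induction (South Co. leads).
- Uptown: North Co. compares -4, -9, -2, 8 and picks Loc4; South Co. would get 0.
- Midtown: North Co. compares -2, -6, -8, 5 and picks Loc4; South Co. would get -3.
- Downtown: North Co. compares -3, -5, -5, -6 and picks Loc1; South Co. would get 7.
Among 0, -3, 7, the best is 7 at Downtown. Subgame-perfect outcome: (Loc1, Downtown) with payoffs (-3, 7).
Now find the simultaneous Nash equilibrium.
North Co.'s best replies: Uptown→Loc4; Midtown→Loc4; Downtown→Loc1.
South Co.'s best replies: Loc1→Midtown; Loc2→Uptown; Loc3→Uptown; Loc4→Uptown.
Only (Loc4, Uptown) has each player best-responding; Nash payoffs (8, 0).
North Co. earns -3 sequentially versus 8 at the Nash outcome: worse off.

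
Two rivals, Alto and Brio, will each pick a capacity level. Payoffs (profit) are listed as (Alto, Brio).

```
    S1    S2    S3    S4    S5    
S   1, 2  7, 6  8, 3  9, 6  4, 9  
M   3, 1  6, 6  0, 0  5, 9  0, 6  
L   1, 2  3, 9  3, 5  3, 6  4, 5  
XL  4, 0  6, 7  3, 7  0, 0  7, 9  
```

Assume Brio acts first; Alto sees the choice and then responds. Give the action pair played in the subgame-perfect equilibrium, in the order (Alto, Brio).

Alto best-responds to each possible Brio move:
- S1: Alto compares 1, 3, 1, 4 and picks XL; Brio would get 0.
- S2: Alto compares 7, 6, 3, 6 and picks S; Brio would get 6.
- S3: Alto compares 8, 0, 3, 3 and picks S; Brio would get 3.
- S4: Alto compares 9, 5, 3, 0 and picks S; Brio would get 6.
- S5: Alto compares 4, 0, 4, 7 and picks XL; Brio would get 9.
Maximizing over 0, 6, 3, 6, 9, Brio chooses S5. Subgame-perfect outcome: (XL, S5) with payoffs (7, 9).

(XL, S5)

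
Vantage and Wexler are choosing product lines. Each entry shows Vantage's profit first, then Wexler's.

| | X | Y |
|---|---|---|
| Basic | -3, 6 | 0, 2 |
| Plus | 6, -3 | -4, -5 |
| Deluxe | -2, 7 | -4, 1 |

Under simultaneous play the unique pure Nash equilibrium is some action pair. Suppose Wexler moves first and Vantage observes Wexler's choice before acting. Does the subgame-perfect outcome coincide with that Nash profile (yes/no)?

Work backward from Vantage's decision.
- X: BR = Plus, leader payoff -3.
- Y: BR = Basic, leader payoff 2.
Wexler's induced payoffs are -3, 2, so Wexler commits to Y. Subgame-perfect outcome: (Basic, Y) with payoffs (0, 2).
Under simultaneous play:
Vantage's best replies: X→Plus; Y→Basic.
Wexler's best replies: Basic→X; Plus→X; Deluxe→X.
The unique mutual best reply is (Plus, X), giving (6, -3).
Sequential outcome (Basic, Y) differs from the Nash profile (Plus, X).

no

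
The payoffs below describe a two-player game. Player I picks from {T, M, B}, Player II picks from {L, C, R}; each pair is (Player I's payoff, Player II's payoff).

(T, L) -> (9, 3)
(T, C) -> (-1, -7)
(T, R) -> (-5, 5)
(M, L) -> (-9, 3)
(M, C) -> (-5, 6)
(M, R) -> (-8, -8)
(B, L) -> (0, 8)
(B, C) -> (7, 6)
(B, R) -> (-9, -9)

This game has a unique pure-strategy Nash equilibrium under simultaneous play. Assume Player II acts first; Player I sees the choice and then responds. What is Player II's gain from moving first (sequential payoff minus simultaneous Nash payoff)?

Player I best-responds to each possible Player II move:
- L: Player I compares 9, -9, 0 and picks T; Player II would get 3.
- C: Player I compares -1, -5, 7 and picks B; Player II would get 6.
- R: Player I compares -5, -8, -9 and picks T; Player II would get 5.
Maximizing over 3, 6, 5, Player II chooses C. Subgame-perfect outcome: (B, C) with payoffs (7, 6).
Under simultaneous play:
Player I's best replies: L→T; C→B; R→T.
Player II's best replies: T→R; M→C; B→L.
The unique mutual best reply is (T, R), giving (-5, 5).
Player II's commitment gain: 6 − 5 = 1.

1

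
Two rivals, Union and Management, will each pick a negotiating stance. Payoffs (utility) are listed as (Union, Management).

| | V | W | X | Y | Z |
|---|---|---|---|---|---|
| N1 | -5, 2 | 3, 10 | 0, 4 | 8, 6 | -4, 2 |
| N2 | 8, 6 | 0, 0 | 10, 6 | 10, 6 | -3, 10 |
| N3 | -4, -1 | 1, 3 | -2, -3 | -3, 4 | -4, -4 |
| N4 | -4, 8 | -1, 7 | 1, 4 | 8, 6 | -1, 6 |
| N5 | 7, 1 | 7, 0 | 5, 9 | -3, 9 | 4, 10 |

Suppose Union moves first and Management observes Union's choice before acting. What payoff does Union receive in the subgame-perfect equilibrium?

Backward induction with Union moving first.
- N1: Management compares 2, 10, 4, 6, 2 and picks W; Union would get 3.
- N2: Management compares 6, 0, 6, 6, 10 and picks Z; Union would get -3.
- N3: Management compares -1, 3, -3, 4, -4 and picks Y; Union would get -3.
- N4: Management compares 8, 7, 4, 6, 6 and picks V; Union would get -4.
- N5: Management compares 1, 0, 9, 9, 10 and picks Z; Union would get 4.
Among 3, -3, -3, -4, 4, the best is 4 at N5. Subgame-perfect outcome: (N5, Z) with payoffs (4, 10).

4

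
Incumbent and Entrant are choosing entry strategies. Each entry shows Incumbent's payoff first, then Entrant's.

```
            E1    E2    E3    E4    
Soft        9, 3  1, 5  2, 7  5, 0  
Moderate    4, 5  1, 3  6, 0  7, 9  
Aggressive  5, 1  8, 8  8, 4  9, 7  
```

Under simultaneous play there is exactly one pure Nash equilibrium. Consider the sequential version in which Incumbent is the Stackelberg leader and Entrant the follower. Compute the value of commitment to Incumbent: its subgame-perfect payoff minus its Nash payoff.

Entrant best-responds to each possible Incumbent move:
- Soft → Entrant plays E3 (best of 3, 5, 7, 0); Incumbent gets 2.
- Moderate → Entrant plays E4 (best of 5, 3, 0, 9); Incumbent gets 7.
- Aggressive → Entrant plays E2 (best of 1, 8, 4, 7); Incumbent gets 8.
Incumbent's induced payoffs are 2, 7, 8, so Incumbent commits to Aggressive. Subgame-perfect outcome: (Aggressive, E2) with payoffs (8, 8).
Now find the simultaneous Nash equilibrium.
Incumbent's best replies: E1→Soft; E2→Aggressive; E3→Aggressive; E4→Aggressive.
Entrant's best replies: Soft→E3; Moderate→E4; Aggressive→E2.
Only (Aggressive, E2) has each player best-responding; Nash payoffs (8, 8).
Incumbent's commitment gain: 8 − 8 = 0.

0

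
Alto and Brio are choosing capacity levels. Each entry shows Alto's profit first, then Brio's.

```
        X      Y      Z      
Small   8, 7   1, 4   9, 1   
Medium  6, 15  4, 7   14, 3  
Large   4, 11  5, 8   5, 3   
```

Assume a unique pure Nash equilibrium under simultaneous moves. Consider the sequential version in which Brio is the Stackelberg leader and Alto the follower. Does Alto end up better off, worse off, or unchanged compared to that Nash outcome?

worse off

Work backward from Alto's decision.
- X → Alto plays Small (best of 8, 6, 4); Brio gets 7.
- Y → Alto plays Large (best of 1, 4, 5); Brio gets 8.
- Z → Alto plays Medium (best of 9, 14, 5); Brio gets 3.
Brio's induced payoffs are 7, 8, 3, so Brio commits to Y. Subgame-perfect outcome: (Large, Y) with payoffs (5, 8).
Now find the simultaneous Nash equilibrium.
Alto's best replies: X→Small; Y→Large; Z→Medium.
Brio's best replies: Small→X; Medium→X; Large→X.
The unique mutual best reply is (Small, X), giving (8, 7).
Alto earns 5 sequentially versus 8 at the Nash outcome: worse off.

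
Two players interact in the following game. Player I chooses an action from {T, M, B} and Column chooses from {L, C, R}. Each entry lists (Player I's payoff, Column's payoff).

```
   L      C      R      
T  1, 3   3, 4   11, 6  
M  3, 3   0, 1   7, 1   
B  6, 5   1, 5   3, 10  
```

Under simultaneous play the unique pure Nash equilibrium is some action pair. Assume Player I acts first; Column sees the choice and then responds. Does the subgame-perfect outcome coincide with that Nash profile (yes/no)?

Backward induction with Player I moving first.
- T: BR = R, leader payoff 11.
- M: BR = L, leader payoff 3.
- B: BR = R, leader payoff 3.
Player I's induced payoffs are 11, 3, 3, so Player I commits to T. Subgame-perfect outcome: (T, R) with payoffs (11, 6).
Now find the simultaneous Nash equilibrium.
Player I's best replies: L→B; C→T; R→T.
Column's best replies: T→R; M→L; B→R.
The unique mutual best reply is (T, R), giving (11, 6).
Sequential outcome (T, R) coincides with the Nash profile (T, R).

yes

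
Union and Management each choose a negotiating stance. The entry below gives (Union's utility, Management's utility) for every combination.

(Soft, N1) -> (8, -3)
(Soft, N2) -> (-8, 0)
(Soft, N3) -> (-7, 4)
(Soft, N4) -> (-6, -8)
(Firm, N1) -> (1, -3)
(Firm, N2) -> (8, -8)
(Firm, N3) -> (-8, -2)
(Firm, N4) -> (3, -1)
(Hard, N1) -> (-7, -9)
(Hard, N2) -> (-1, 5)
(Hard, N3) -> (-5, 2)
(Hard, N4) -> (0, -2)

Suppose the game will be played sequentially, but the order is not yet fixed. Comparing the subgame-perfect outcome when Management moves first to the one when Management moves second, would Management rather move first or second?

first

If Union leads: Management's best replies are Soft→N3, Firm→N4, Hard→N2; Union's induced payoffs -7, 3, -1; outcome (Firm, N4), payoffs (3, -1).
If Management leads: Union's best replies are N1→Soft, N2→Firm, N3→Hard, N4→Firm; Management's induced payoffs -3, -8, 2, -1; outcome (Hard, N3), payoffs (-5, 2).
Management gets 2 moving first and -1 moving second, so Management prefers to move first.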